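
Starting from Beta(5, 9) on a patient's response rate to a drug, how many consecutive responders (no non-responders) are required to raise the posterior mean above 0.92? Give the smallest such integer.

k = 99

After k responders and 0 non-responders the posterior is Beta(5+k, 9), with mean (5+k)/(5+9+k).
Set (5+k)/(14+k) > 0.92 and solve: k > (0.92·14 − 5)/(1 − 0.92) = 98.500.
The smallest integer exceeding 98.500 is 99, and checking k=99: (104)/(113) = 0.9204 > 0.92.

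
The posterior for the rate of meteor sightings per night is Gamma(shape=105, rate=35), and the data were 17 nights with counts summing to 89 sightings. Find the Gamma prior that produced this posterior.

Gamma(shape=16, rate=18)

A Gamma(α, β) prior (rate parametrization) on a Poisson rate with n observations summing to S gives posterior Gamma(α+S, β+n).
So α = 105 − 89 = 16 and β = 35 − 17 = 18.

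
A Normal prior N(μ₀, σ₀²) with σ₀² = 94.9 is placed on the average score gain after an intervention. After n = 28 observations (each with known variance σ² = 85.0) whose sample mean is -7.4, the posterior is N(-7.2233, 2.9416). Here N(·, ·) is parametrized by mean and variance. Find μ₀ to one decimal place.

μ₀ = -1.7

The posterior mean is a precision-weighted average: μ_n = (τ₀μ₀ + τ_data·x̄)/(τ₀+τ_data), with τ₀=1/σ₀² and τ_data=n/σ².
Here τ₀ = 1/94.9 = 0.010537 and τ_data = 28/85.0 = 0.329412, so τ_n = 0.339949.
Rearranging for μ₀: μ₀ = (μ_n·τ_n − τ_data·x̄)/τ₀ = (-7.2233·0.339949 − 0.329412·-7.4) / 0.010537 = -0.017905/0.010537 ≈ -1.7.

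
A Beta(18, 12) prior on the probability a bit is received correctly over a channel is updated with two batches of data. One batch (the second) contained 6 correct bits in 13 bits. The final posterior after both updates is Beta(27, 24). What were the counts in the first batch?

3 correct bits and 5 errors

Because Beta–binomial updating is additive in the counts, the combined data contributed (α_post−α_prior, β_post−β_prior) successes and failures.
Total across both batches: 27−18=9 correct bits, 24−12=12 errors.
Subtract the second batch: 9−6=3 correct bits and 12−7=5 errors.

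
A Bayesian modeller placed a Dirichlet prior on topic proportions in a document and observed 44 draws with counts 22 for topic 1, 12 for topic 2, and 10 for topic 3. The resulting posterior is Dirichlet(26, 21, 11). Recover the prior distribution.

For a Dirichlet(α) prior with multinomial counts c, the posterior is Dirichlet(α + c) componentwise.
Subtract each count from the matching posterior parameter: 26−22=4, 21−12=9, 11−10=1.

Dirichlet(4, 9, 1)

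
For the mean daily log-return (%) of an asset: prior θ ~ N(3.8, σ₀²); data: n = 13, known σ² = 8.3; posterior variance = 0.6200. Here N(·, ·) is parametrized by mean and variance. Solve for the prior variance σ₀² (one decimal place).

Posterior precision equals prior precision plus data precision: 1/σ_n² = 1/σ₀² + n/σ².
So 1/σ₀² = 1/0.6200 − 13/8.3 = 1.612903 − 1.566265 = 0.046638.
Hence σ₀² = 1/0.046638 ≈ 21.4.

σ₀² = 21.4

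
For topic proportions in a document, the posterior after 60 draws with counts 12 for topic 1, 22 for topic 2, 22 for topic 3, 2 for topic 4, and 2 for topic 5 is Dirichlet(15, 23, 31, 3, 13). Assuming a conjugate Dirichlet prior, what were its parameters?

For a Dirichlet(α) prior with multinomial counts c, the posterior is Dirichlet(α + c) componentwise.
Subtract each count from the matching posterior parameter: 15−12=3, 23−22=1, 31−22=9, 3−2=1, 13−2=11.

Dirichlet(3, 1, 9, 1, 11)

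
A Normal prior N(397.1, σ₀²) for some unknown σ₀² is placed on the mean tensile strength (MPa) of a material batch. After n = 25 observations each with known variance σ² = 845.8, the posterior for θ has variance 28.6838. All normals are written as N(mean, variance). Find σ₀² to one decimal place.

σ₀² = 188.5

For the Normal–Normal model with known σ², precisions add: τ_n = τ₀ + n/σ².
So 1/σ₀² = 1/28.6838 − 25/845.8 = 0.034863 − 0.029558 = 0.005305.
Hence σ₀² = 1/0.005305 ≈ 188.5.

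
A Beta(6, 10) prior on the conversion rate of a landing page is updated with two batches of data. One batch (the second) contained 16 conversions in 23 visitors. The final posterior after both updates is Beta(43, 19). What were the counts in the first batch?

21 conversions and 2 bounces

Sequential conjugate updates are equivalent to a single update on the pooled data, so total successes = posterior α − prior α and total failures = posterior β − prior β.
Total across both batches: 43−6=37 conversions, 19−10=9 bounces.
Subtract the second batch: 37−16=21 conversions and 9−7=2 bounces.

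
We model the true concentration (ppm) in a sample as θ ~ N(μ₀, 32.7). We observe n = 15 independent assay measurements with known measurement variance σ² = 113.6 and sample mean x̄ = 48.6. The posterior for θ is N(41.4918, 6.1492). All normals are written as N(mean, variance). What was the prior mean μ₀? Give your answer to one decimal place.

μ₀ = 10.8

The posterior mean is a precision-weighted average: μ_n = (τ₀μ₀ + τ_data·x̄)/(τ₀+τ_data), with τ₀=1/σ₀² and τ_data=n/σ².
Here τ₀ = 1/32.7 = 0.030581 and τ_data = 15/113.6 = 0.132042, so τ_n = 0.162623.
Rearranging for μ₀: μ₀ = (μ_n·τ_n − τ_data·x̄)/τ₀ = (41.4918·0.162623 − 0.132042·48.6) / 0.030581 = 0.330280/0.030581 ≈ 10.8.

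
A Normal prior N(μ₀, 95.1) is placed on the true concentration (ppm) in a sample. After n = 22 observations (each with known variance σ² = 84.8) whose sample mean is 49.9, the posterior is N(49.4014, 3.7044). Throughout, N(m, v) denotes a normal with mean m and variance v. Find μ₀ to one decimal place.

The posterior mean is a precision-weighted average: μ_n = (τ₀μ₀ + τ_data·x̄)/(τ₀+τ_data), with τ₀=1/σ₀² and τ_data=n/σ².
Here τ₀ = 1/95.1 = 0.010515 and τ_data = 22/84.8 = 0.259434, so τ_n = 0.269949.
Rearranging for μ₀: μ₀ = (μ_n·τ_n − τ_data·x̄)/τ₀ = (49.4014·0.269949 − 0.259434·49.9) / 0.010515 = 0.390102/0.010515 ≈ 37.1.

μ₀ = 37.1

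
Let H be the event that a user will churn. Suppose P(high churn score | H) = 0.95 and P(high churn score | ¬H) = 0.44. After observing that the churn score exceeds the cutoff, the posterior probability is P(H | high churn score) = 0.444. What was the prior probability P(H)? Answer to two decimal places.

P(H) = 0.27

In odds form, posterior odds = prior odds × likelihood ratio, so prior odds = posterior odds ÷ LR.
Posterior odds = 0.444/(1−0.444) = 0.7986. LR = 0.95/0.44 = 2.1591.
Prior odds = 0.7986/2.1591 = 0.3699, so P(H) = 0.3699/(1+0.3699) ≈ 0.27.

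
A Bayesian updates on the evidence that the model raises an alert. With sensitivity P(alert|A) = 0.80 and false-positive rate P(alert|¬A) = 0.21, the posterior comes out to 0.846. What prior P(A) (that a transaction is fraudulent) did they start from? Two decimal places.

In odds form, posterior odds = prior odds × likelihood ratio, so prior odds = posterior odds ÷ LR.
Posterior odds = 0.846/(1−0.846) = 5.4935. LR = 0.80/0.21 = 3.8095.
Prior odds = 5.4935/3.8095 = 1.4421, so P(A) = 1.4421/(1+1.4421) ≈ 0.59.

P(A) = 0.59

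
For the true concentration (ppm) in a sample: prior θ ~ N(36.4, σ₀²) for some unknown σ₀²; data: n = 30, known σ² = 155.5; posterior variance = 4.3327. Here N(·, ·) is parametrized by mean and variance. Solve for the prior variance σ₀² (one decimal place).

σ₀² = 26.4

For the Normal–Normal model with known σ², precisions add: τ_n = τ₀ + n/σ².
So 1/σ₀² = 1/4.3327 − 30/155.5 = 0.230803 − 0.192926 = 0.037877.
Hence σ₀² = 1/0.037877 ≈ 26.4.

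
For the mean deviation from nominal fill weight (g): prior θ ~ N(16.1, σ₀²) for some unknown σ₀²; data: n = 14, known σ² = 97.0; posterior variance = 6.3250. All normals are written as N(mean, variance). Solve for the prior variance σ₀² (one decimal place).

σ₀² = 72.6

Posterior precision equals prior precision plus data precision: 1/σ_n² = 1/σ₀² + n/σ².
So 1/σ₀² = 1/6.3250 − 14/97.0 = 0.158103 − 0.144330 = 0.013773.
Hence σ₀² = 1/0.013773 ≈ 72.6.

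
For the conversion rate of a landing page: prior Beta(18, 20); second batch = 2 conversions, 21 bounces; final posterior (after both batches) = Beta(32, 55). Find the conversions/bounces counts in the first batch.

12 conversions and 14 bounces

Because Beta–binomial updating is additive in the counts, the combined data contributed (α_post−α_prior, β_post−β_prior) successes and failures.
Total across both batches: 32−18=14 conversions, 55−20=35 bounces.
Subtract the second batch: 14−2=12 conversions and 35−21=14 bounces.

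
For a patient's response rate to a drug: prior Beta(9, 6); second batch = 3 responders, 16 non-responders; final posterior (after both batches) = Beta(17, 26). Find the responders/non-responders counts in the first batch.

5 responders and 4 non-responders

Sequential conjugate updates are equivalent to a single update on the pooled data, so total successes = posterior α − prior α and total failures = posterior β − prior β.
Total across both batches: 17−9=8 responders, 26−6=20 non-responders.
Subtract the second batch: 8−3=5 responders and 20−16=4 non-responders.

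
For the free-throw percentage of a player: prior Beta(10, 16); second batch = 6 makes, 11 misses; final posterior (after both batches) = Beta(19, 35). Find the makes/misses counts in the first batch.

Because Beta–binomial updating is additive in the counts, the combined data contributed (α_post−α_prior, β_post−β_prior) successes and failures.
Total across both batches: 19−10=9 makes, 35−16=19 misses.
Subtract the second batch: 9−6=3 makes and 19−11=8 misses.

3 makes and 8 misses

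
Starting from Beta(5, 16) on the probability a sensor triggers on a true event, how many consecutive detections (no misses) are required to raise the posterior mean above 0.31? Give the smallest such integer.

After k detections and 0 misses the posterior is Beta(5+k, 16), with mean (5+k)/(5+16+k).
Set (5+k)/(21+k) > 0.31 and solve: k > (0.31·21 − 5)/(1 − 0.31) = 2.188.
The smallest integer exceeding 2.188 is 3.

k = 3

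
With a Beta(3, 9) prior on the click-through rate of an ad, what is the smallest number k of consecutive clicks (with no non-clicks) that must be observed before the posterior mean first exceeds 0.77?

After k clicks and 0 non-clicks the posterior is Beta(3+k, 9), with mean (3+k)/(3+9+k).
Set (3+k)/(12+k) > 0.77 and solve: k > (0.77·12 − 3)/(1 − 0.77) = 27.130.
The smallest integer exceeding 27.130 is 28.

k = 28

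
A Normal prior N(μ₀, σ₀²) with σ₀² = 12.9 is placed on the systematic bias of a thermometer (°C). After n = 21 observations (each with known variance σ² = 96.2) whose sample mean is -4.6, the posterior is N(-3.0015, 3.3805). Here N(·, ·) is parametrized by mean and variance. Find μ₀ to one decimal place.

μ₀ = 1.5

The posterior mean is a precision-weighted average: μ_n = (τ₀μ₀ + τ_data·x̄)/(τ₀+τ_data), with τ₀=1/σ₀² and τ_data=n/σ².
Here τ₀ = 1/12.9 = 0.077519 and τ_data = 21/96.2 = 0.218295, so τ_n = 0.295814.
Rearranging for μ₀: μ₀ = (μ_n·τ_n − τ_data·x̄)/τ₀ = (-3.0015·0.295814 − 0.218295·-4.6) / 0.077519 = 0.116271/0.077519 ≈ 1.5.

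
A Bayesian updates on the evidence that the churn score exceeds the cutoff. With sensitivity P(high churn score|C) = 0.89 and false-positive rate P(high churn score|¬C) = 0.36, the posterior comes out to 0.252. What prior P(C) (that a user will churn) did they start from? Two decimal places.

P(C) = 0.12

In odds form, posterior odds = prior odds × likelihood ratio, so prior odds = posterior odds ÷ LR.
Posterior odds = 0.252/(1−0.252) = 0.3369. LR = 0.89/0.36 = 2.4722.
Prior odds = 0.3369/2.4722 = 0.1363, so P(C) = 0.1363/(1+0.1363) ≈ 0.12.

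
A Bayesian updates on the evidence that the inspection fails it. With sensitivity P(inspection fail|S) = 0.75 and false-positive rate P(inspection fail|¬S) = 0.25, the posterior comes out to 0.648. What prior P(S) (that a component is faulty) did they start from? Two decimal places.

P(S) = 0.38

Bayes' rule in odds form gives O(S|E) = O(S)·[P(E|S)/P(E|¬S)], hence O(S) = O(S|E)/LR.
Posterior odds = 0.648/(1−0.648) = 1.8409. LR = 0.75/0.25 = 3.0000.
Prior odds = 1.8409/3.0000 = 0.6136, so P(S) = 0.6136/(1+0.6136) ≈ 0.38.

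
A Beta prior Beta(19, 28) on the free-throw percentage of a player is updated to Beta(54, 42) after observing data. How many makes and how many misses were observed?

Beta is conjugate to the binomial likelihood: posterior = Beta(α+s, β+f).
So s = 54 − 19 = 35 and f = 42 − 28 = 14.

35 makes and 14 misses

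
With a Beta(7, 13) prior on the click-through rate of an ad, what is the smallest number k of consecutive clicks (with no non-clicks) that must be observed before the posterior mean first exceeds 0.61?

After k clicks and 0 non-clicks the posterior is Beta(7+k, 13), with mean (7+k)/(7+13+k).
Set (7+k)/(20+k) > 0.61 and solve: k > (0.61·20 − 7)/(1 − 0.61) = 13.333.
The smallest integer exceeding 13.333 is 14, and checking k=14: (21)/(34) = 0.6176 > 0.61.

k = 14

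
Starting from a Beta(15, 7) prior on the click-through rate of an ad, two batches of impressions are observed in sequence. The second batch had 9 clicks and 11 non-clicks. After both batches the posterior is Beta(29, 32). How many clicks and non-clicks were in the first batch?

Because Beta–binomial updating is additive in the counts, the combined data contributed (α_post−α_prior, β_post−β_prior) successes and failures.
Total across both batches: 29−15=14 clicks, 32−7=25 non-clicks.
Subtract the second batch: 14−9=5 clicks and 25−11=14 non-clicks.

5 clicks and 14 non-clicks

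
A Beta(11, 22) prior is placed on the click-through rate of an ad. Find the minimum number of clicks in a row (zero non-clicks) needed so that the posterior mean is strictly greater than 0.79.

After k clicks and 0 non-clicks the posterior is Beta(11+k, 22), with mean (11+k)/(11+22+k).
Set (11+k)/(33+k) > 0.79 and solve: k > (0.79·33 − 11)/(1 − 0.79) = 71.762.
The smallest integer exceeding 71.762 is 72.

k = 72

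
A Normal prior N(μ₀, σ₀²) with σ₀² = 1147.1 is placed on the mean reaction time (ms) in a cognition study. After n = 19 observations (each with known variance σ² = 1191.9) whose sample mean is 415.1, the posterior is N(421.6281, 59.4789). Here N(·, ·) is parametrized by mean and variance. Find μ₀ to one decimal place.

The posterior mean is a precision-weighted average: μ_n = (τ₀μ₀ + τ_data·x̄)/(τ₀+τ_data), with τ₀=1/σ₀² and τ_data=n/σ².
Here τ₀ = 1/1147.1 = 0.000872 and τ_data = 19/1191.9 = 0.015941, so τ_n = 0.016813.
Rearranging for μ₀: μ₀ = (μ_n·τ_n − τ_data·x̄)/τ₀ = (421.6281·0.016813 − 0.015941·415.1) / 0.000872 = 0.471724/0.000872 ≈ 541.0.

μ₀ = 541.0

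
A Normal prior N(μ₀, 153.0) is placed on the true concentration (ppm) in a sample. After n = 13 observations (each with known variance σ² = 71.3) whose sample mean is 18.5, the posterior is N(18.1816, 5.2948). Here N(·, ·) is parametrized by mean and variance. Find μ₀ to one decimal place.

μ₀ = 9.3

With known observation variance, the Normal–Normal posterior has precision τ_n = τ₀ + n/σ² and mean μ_n = (τ₀μ₀ + (n/σ²)x̄)/τ_n.
Here τ₀ = 1/153.0 = 0.006536 and τ_data = 13/71.3 = 0.182328, so τ_n = 0.188864.
Rearranging for μ₀: μ₀ = (μ_n·τ_n − τ_data·x̄)/τ₀ = (18.1816·0.188864 − 0.182328·18.5) / 0.006536 = 0.060782/0.006536 ≈ 9.3.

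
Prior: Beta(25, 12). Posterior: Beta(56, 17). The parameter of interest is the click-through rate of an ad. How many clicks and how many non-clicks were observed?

31 clicks and 5 non-clicks

A Beta(a, b) prior with s successes and f failures in binomial data gives a Beta(a+s, b+f) posterior.
So s = 56 − 25 = 31 and f = 17 − 12 = 5.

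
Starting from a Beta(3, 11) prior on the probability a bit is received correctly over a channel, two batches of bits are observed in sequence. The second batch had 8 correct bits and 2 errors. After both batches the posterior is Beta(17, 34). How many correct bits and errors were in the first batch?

Because Beta–binomial updating is additive in the counts, the combined data contributed (α_post−α_prior, β_post−β_prior) successes and failures.
Total across both batches: 17−3=14 correct bits, 34−11=23 errors.
Subtract the second batch: 14−8=6 correct bits and 23−2=21 errors.

6 correct bits and 21 errors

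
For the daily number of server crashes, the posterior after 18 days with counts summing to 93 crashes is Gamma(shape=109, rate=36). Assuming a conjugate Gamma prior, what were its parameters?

Gamma(shape=16, rate=18)

A Gamma(α, β) prior (rate parametrization) on a Poisson rate with n observations summing to S gives posterior Gamma(α+S, β+n).
So α = 109 − 93 = 16 and β = 36 − 18 = 18.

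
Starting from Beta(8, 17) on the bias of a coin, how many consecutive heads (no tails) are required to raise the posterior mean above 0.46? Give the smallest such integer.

k = 7

After k heads and 0 tails the posterior is Beta(8+k, 17), with mean (8+k)/(8+17+k).
Set (8+k)/(25+k) > 0.46 and solve: k > (0.46·25 − 8)/(1 − 0.46) = 6.481.
The smallest integer exceeding 6.481 is 7, and checking k=7: (15)/(32) = 0.4688 > 0.46.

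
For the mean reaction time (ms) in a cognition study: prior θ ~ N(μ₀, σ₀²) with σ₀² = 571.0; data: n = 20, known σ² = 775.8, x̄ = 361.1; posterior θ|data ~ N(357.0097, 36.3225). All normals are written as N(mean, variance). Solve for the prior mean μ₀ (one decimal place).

μ₀ = 296.8

The posterior mean is a precision-weighted average: μ_n = (τ₀μ₀ + τ_data·x̄)/(τ₀+τ_data), with τ₀=1/σ₀² and τ_data=n/σ².
Here τ₀ = 1/571.0 = 0.001751 and τ_data = 20/775.8 = 0.025780, so τ_n = 0.027531.
Rearranging for μ₀: μ₀ = (μ_n·τ_n − τ_data·x̄)/τ₀ = (357.0097·0.027531 − 0.025780·361.1) / 0.001751 = 0.519676/0.001751 ≈ 296.8.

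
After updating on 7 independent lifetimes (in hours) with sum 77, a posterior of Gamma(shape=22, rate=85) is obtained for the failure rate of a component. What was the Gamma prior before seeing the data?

Gamma(shape=15, rate=8)

For an exponential likelihood with a Gamma(α, β) prior on the rate, n observations with total T give posterior Gamma(α+n, β+T).
So α = 22 − 7 = 15 and β = 85 − 77 = 8.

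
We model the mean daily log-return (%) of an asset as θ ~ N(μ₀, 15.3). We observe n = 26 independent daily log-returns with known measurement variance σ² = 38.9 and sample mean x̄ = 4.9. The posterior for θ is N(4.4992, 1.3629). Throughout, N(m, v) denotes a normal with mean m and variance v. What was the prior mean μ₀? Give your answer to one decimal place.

The posterior mean is a precision-weighted average: μ_n = (τ₀μ₀ + τ_data·x̄)/(τ₀+τ_data), with τ₀=1/σ₀² and τ_data=n/σ².
Here τ₀ = 1/15.3 = 0.065359 and τ_data = 26/38.9 = 0.668380, so τ_n = 0.733739.
Rearranging for μ₀: μ₀ = (μ_n·τ_n − τ_data·x̄)/τ₀ = (4.4992·0.733739 − 0.668380·4.9) / 0.065359 = 0.026177/0.065359 ≈ 0.4.

μ₀ = 0.4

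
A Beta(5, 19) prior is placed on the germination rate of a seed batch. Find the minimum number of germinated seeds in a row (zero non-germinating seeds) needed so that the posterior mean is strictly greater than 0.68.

k = 36

After k germinated seeds and 0 non-germinating seeds the posterior is Beta(5+k, 19), with mean (5+k)/(5+19+k).
Set (5+k)/(24+k) > 0.68 and solve: k > (0.68·24 − 5)/(1 − 0.68) = 35.375.
The smallest integer exceeding 35.375 is 36, and checking k=36: (41)/(60) = 0.6833 > 0.68.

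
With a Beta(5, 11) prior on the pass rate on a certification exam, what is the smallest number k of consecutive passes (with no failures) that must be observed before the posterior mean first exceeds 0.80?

k = 40

After k passes and 0 failures the posterior is Beta(5+k, 11), with mean (5+k)/(5+11+k).
Set (5+k)/(16+k) > 0.80 and solve: k > (0.80·16 − 5)/(1 − 0.80) = 39.000.
The smallest integer exceeding 39.000 is 40.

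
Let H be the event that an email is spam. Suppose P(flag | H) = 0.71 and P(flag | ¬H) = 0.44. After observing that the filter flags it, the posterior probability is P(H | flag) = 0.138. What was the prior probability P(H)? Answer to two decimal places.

Bayes' rule in odds form gives O(H|E) = O(H)·[P(E|H)/P(E|¬H)], hence O(H) = O(H|E)/LR.
Posterior odds = 0.138/(1−0.138) = 0.1601. LR = 0.71/0.44 = 1.6136.
Prior odds = 0.1601/1.6136 = 0.0992, so P(H) = 0.0992/(1+0.0992) ≈ 0.09.

P(H) = 0.09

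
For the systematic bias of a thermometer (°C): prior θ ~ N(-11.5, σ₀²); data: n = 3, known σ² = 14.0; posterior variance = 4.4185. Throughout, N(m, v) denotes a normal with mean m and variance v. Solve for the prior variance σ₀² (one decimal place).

Posterior precision equals prior precision plus data precision: 1/σ_n² = 1/σ₀² + n/σ².
So 1/σ₀² = 1/4.4185 − 3/14.0 = 0.226321 − 0.214286 = 0.012035.
Hence σ₀² = 1/0.012035 ≈ 83.1.

σ₀² = 83.1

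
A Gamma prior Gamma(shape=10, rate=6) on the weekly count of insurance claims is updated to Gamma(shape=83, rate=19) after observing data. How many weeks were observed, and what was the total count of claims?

n = 13 weeks with total 73 claims

A Gamma(α, β) prior (rate parametrization) on a Poisson rate with n observations summing to S gives posterior Gamma(α+S, β+n).
Matching: Σxᵢ = 83 − 10 = 73 and n = 19 − 6 = 13.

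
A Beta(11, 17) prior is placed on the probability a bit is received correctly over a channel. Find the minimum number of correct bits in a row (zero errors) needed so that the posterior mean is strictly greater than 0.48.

After k correct bits and 0 errors the posterior is Beta(11+k, 17), with mean (11+k)/(11+17+k).
Set (11+k)/(28+k) > 0.48 and solve: k > (0.48·28 − 11)/(1 − 0.48) = 4.692.
The smallest integer exceeding 4.692 is 5, and checking k=5: (16)/(33) = 0.4848 > 0.48.

k = 5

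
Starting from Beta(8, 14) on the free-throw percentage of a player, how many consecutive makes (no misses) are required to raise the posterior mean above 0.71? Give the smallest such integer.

After k makes and 0 misses the posterior is Beta(8+k, 14), with mean (8+k)/(8+14+k).
Set (8+k)/(22+k) > 0.71 and solve: k > (0.71·22 − 8)/(1 − 0.71) = 26.276.
The smallest integer exceeding 26.276 is 27.

k = 27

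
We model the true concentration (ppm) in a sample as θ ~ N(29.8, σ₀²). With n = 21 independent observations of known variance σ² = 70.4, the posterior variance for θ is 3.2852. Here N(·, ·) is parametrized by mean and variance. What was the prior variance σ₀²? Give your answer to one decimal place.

For the Normal–Normal model with known σ², precisions add: τ_n = τ₀ + n/σ².
So 1/σ₀² = 1/3.2852 − 21/70.4 = 0.304395 − 0.298295 = 0.006100.
Hence σ₀² = 1/0.006100 ≈ 163.9.

σ₀² = 163.9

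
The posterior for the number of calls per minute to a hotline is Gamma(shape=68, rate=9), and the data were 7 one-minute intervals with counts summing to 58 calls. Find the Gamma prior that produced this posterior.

A Gamma(α, β) prior (rate parametrization) on a Poisson rate with n observations summing to S gives posterior Gamma(α+S, β+n).
So α = 68 − 58 = 10 and β = 9 − 7 = 2.

Gamma(shape=10, rate=2)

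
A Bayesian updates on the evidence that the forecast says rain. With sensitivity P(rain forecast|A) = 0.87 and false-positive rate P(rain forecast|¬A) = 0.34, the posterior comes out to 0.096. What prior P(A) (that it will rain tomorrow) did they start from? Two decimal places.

In odds form, posterior odds = prior odds × likelihood ratio, so prior odds = posterior odds ÷ LR.
Posterior odds = 0.096/(1−0.096) = 0.1062. LR = 0.87/0.34 = 2.5588.
Prior odds = 0.1062/2.5588 = 0.0415, so P(A) = 0.0415/(1+0.0415) ≈ 0.04.

P(A) = 0.04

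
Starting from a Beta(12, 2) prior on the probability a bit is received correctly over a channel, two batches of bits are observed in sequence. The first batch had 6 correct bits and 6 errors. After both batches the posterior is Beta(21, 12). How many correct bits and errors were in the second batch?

Because Beta–binomial updating is additive in the counts, the combined data contributed (α_post−α_prior, β_post−β_prior) successes and failures.
Total across both batches: 21−12=9 correct bits, 12−2=10 errors.
Subtract the first batch: 9−6=3 correct bits and 10−6=4 errors.

3 correct bits and 4 errors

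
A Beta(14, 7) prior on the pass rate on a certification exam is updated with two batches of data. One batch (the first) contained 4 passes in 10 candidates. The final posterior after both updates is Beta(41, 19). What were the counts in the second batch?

23 passes and 6 failures

Because Beta–binomial updating is additive in the counts, the combined data contributed (α_post−α_prior, β_post−β_prior) successes and failures.
Total across both batches: 41−14=27 passes, 19−7=12 failures.
Subtract the first batch: 27−4=23 passes and 12−6=6 failures.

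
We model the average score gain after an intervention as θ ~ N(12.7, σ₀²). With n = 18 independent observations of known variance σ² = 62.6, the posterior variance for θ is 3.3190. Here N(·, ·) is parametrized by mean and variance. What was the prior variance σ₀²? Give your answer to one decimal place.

Posterior precision equals prior precision plus data precision: 1/σ_n² = 1/σ₀² + n/σ².
So 1/σ₀² = 1/3.3190 − 18/62.6 = 0.301296 − 0.287540 = 0.013756.
Hence σ₀² = 1/0.013756 ≈ 72.7.

σ₀² = 72.7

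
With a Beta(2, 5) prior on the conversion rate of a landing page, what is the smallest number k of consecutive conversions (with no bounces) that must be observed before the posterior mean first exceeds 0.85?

After k conversions and 0 bounces the posterior is Beta(2+k, 5), with mean (2+k)/(2+5+k).
Set (2+k)/(7+k) > 0.85 and solve: k > (0.85·7 − 2)/(1 − 0.85) = 26.333.
The smallest integer exceeding 26.333 is 27, and checking k=27: (29)/(34) = 0.8529 > 0.85.

k = 27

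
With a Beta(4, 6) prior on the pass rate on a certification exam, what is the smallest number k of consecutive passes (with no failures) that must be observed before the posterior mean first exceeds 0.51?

k = 3

After k passes and 0 failures the posterior is Beta(4+k, 6), with mean (4+k)/(4+6+k).
Set (4+k)/(10+k) > 0.51 and solve: k > (0.51·10 − 4)/(1 − 0.51) = 2.245.
The smallest integer exceeding 2.245 is 3.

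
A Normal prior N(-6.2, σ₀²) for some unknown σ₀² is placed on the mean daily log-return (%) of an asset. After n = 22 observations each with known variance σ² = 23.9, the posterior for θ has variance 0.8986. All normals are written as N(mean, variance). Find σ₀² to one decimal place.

Posterior precision equals prior precision plus data precision: 1/σ_n² = 1/σ₀² + n/σ².
So 1/σ₀² = 1/0.8986 − 22/23.9 = 1.112842 − 0.920502 = 0.192340.
Hence σ₀² = 1/0.192340 ≈ 5.2.

σ₀² = 5.2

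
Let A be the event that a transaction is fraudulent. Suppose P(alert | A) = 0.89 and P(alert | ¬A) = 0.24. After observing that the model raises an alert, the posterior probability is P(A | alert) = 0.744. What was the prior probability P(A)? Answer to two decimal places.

P(A) = 0.44

Bayes' rule in odds form gives O(A|E) = O(A)·[P(E|A)/P(E|¬A)], hence O(A) = O(A|E)/LR.
Posterior odds = 0.744/(1−0.744) = 2.9062. LR = 0.89/0.24 = 3.7083.
Prior odds = 2.9062/3.7083 = 0.7837, so P(A) = 0.7837/(1+0.7837) ≈ 0.44.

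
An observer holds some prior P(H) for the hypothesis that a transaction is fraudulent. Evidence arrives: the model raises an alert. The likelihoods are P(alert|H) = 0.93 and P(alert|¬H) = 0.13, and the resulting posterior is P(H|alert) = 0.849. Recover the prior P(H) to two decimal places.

In odds form, posterior odds = prior odds × likelihood ratio, so prior odds = posterior odds ÷ LR.
Posterior odds = 0.849/(1−0.849) = 5.6225. LR = 0.93/0.13 = 7.1538.
Prior odds = 5.6225/7.1538 = 0.7859, so P(H) = 0.7859/(1+0.7859) ≈ 0.44.

P(H) = 0.44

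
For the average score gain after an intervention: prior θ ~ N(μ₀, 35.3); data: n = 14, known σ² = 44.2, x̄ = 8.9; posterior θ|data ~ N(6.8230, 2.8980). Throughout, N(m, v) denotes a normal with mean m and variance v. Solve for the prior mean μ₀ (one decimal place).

With known observation variance, the Normal–Normal posterior has precision τ_n = τ₀ + n/σ² and mean μ_n = (τ₀μ₀ + (n/σ²)x̄)/τ_n.
Here τ₀ = 1/35.3 = 0.028329 and τ_data = 14/44.2 = 0.316742, so τ_n = 0.345071.
Rearranging for μ₀: μ₀ = (μ_n·τ_n − τ_data·x̄)/τ₀ = (6.8230·0.345071 − 0.316742·8.9) / 0.028329 = -0.464584/0.028329 ≈ -16.4.

μ₀ = -16.4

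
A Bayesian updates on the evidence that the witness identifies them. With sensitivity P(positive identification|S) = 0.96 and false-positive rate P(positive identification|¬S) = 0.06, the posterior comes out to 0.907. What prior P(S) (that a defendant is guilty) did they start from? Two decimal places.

Bayes' rule in odds form gives O(S|E) = O(S)·[P(E|S)/P(E|¬S)], hence O(S) = O(S|E)/LR.
Posterior odds = 0.907/(1−0.907) = 9.7527. LR = 0.96/0.06 = 16.0000.
Prior odds = 9.7527/16.0000 = 0.6095, so P(S) = 0.6095/(1+0.6095) ≈ 0.38.

P(S) = 0.38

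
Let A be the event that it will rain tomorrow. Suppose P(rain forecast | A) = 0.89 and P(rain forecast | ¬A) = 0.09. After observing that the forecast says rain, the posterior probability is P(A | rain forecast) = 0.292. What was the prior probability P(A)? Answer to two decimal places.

In odds form, posterior odds = prior odds × likelihood ratio, so prior odds = posterior odds ÷ LR.
Posterior odds = 0.292/(1−0.292) = 0.4124. LR = 0.89/0.09 = 9.8889.
Prior odds = 0.4124/9.8889 = 0.0417, so P(A) = 0.0417/(1+0.0417) ≈ 0.04.

P(A) = 0.04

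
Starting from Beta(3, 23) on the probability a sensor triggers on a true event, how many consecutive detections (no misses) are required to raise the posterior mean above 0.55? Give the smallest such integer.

After k detections and 0 misses the posterior is Beta(3+k, 23), with mean (3+k)/(3+23+k).
Set (3+k)/(26+k) > 0.55 and solve: k > (0.55·26 − 3)/(1 − 0.55) = 25.111.
The smallest integer exceeding 25.111 is 26, and checking k=26: (29)/(52) = 0.5577 > 0.55.

k = 26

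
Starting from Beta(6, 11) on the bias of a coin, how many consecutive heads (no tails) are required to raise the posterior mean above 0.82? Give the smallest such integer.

After k heads and 0 tails the posterior is Beta(6+k, 11), with mean (6+k)/(6+11+k).
Set (6+k)/(17+k) > 0.82 and solve: k > (0.82·17 − 6)/(1 − 0.82) = 44.111.
The smallest integer exceeding 44.111 is 45.

k = 45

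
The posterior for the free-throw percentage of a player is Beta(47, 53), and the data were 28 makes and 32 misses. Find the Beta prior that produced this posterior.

A Beta(α, β) prior with s successes and f failures in binomial data gives a Beta(α+s, β+f) posterior.
Subtract the data counts: 47−28=19, 53−32=21.

Beta(19, 21)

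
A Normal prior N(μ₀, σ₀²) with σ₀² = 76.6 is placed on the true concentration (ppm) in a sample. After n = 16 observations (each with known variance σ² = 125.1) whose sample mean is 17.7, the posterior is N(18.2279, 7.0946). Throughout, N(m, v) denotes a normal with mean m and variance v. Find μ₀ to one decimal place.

μ₀ = 23.4

The posterior mean is a precision-weighted average: μ_n = (τ₀μ₀ + τ_data·x̄)/(τ₀+τ_data), with τ₀=1/σ₀² and τ_data=n/σ².
Here τ₀ = 1/76.6 = 0.013055 and τ_data = 16/125.1 = 0.127898, so τ_n = 0.140953.
Rearranging for μ₀: μ₀ = (μ_n·τ_n − τ_data·x̄)/τ₀ = (18.2279·0.140953 − 0.127898·17.7) / 0.013055 = 0.305483/0.013055 ≈ 23.4.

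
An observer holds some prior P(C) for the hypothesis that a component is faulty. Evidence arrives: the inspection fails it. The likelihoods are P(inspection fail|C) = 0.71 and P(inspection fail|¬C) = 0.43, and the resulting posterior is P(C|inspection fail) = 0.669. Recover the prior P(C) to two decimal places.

In odds form, posterior odds = prior odds × likelihood ratio, so prior odds = posterior odds ÷ LR.
Posterior odds = 0.669/(1−0.669) = 2.0211. LR = 0.71/0.43 = 1.6512.
Prior odds = 2.0211/1.6512 = 1.2240, so P(C) = 1.2240/(1+1.2240) ≈ 0.55.

P(C) = 0.55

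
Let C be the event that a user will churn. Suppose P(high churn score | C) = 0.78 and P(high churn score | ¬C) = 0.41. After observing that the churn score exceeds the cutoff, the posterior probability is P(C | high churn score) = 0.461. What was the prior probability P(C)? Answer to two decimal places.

P(C) = 0.31

Bayes' rule in odds form gives O(C|E) = O(C)·[P(E|C)/P(E|¬C)], hence O(C) = O(C|E)/LR.
Posterior odds = 0.461/(1−0.461) = 0.8553. LR = 0.78/0.41 = 1.9024.
Prior odds = 0.8553/1.9024 = 0.4496, so P(C) = 0.4496/(1+0.4496) ≈ 0.31.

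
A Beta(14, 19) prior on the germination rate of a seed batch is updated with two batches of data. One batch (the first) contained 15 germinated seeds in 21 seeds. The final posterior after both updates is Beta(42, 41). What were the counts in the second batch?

Because Beta–binomial updating is additive in the counts, the combined data contributed (α_post−α_prior, β_post−β_prior) successes and failures.
Total across both batches: 42−14=28 germinated seeds, 41−19=22 non-germinating seeds.
Subtract the first batch: 28−15=13 germinated seeds and 22−6=16 non-germinating seeds.

13 germinated seeds and 16 non-germinating seeds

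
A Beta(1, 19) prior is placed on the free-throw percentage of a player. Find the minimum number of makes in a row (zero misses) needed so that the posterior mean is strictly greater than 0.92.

After k makes and 0 misses the posterior is Beta(1+k, 19), with mean (1+k)/(1+19+k).
Set (1+k)/(20+k) > 0.92 and solve: k > (0.92·20 − 1)/(1 − 0.92) = 217.500.
The smallest integer exceeding 217.500 is 218, and checking k=218: (219)/(238) = 0.9202 > 0.92.

k = 218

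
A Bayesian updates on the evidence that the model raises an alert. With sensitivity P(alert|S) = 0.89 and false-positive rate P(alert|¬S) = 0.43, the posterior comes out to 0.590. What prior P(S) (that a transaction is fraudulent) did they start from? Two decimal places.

In odds form, posterior odds = prior odds × likelihood ratio, so prior odds = posterior odds ÷ LR.
Posterior odds = 0.590/(1−0.590) = 1.4390. LR = 0.89/0.43 = 2.0698.
Prior odds = 1.4390/2.0698 = 0.6952, so P(S) = 0.6952/(1+0.6952) ≈ 0.41.

P(S) = 0.41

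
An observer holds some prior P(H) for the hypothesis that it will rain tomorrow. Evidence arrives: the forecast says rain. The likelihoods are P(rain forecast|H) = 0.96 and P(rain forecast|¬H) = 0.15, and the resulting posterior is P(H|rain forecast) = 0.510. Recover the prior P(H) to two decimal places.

Bayes' rule in odds form gives O(H|E) = O(H)·[P(E|H)/P(E|¬H)], hence O(H) = O(H|E)/LR.
Posterior odds = 0.510/(1−0.510) = 1.0408. LR = 0.96/0.15 = 6.4000.
Prior odds = 1.0408/6.4000 = 0.1626, so P(H) = 0.1626/(1+0.1626) ≈ 0.14.

P(H) = 0.14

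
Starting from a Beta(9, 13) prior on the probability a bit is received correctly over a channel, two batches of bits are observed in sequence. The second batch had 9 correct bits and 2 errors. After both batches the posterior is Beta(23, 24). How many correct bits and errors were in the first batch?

Sequential conjugate updates are equivalent to a single update on the pooled data, so total successes = posterior α − prior α and total failures = posterior β − prior β.
Total across both batches: 23−9=14 correct bits, 24−13=11 errors.
Subtract the second batch: 14−9=5 correct bits and 11−2=9 errors.

5 correct bits and 9 errors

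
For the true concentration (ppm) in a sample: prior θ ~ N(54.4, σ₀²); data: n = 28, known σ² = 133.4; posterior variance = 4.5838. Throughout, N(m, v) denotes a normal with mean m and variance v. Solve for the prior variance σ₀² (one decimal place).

Posterior precision equals prior precision plus data precision: 1/σ_n² = 1/σ₀² + n/σ².
So 1/σ₀² = 1/4.5838 − 28/133.4 = 0.218160 − 0.209895 = 0.008265.
Hence σ₀² = 1/0.008265 ≈ 121.0.

σ₀² = 121.0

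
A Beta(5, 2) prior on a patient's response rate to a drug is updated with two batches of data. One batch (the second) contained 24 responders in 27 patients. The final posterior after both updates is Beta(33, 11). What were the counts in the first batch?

Sequential conjugate updates are equivalent to a single update on the pooled data, so total successes = posterior α − prior α and total failures = posterior β − prior β.
Total across both batches: 33−5=28 responders, 11−2=9 non-responders.
Subtract the second batch: 28−24=4 responders and 9−3=6 non-responders.

4 responders and 6 non-responders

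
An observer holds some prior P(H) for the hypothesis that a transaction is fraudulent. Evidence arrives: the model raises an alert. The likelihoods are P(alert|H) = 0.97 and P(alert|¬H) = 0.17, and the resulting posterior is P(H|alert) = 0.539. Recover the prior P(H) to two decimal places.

P(H) = 0.17

In odds form, posterior odds = prior odds × likelihood ratio, so prior odds = posterior odds ÷ LR.
Posterior odds = 0.539/(1−0.539) = 1.1692. LR = 0.97/0.17 = 5.7059.
Prior odds = 1.1692/5.7059 = 0.2049, so P(H) = 0.2049/(1+0.2049) ≈ 0.17.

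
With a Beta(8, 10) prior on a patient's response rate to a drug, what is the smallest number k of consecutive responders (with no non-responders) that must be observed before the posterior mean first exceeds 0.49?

k = 2

After k responders and 0 non-responders the posterior is Beta(8+k, 10), with mean (8+k)/(8+10+k).
Set (8+k)/(18+k) > 0.49 and solve: k > (0.49·18 − 8)/(1 − 0.49) = 1.608.
The smallest integer exceeding 1.608 is 2.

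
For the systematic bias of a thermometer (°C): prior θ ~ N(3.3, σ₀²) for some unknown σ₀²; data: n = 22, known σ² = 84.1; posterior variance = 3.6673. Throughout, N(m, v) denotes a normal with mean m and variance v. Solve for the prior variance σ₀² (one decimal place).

Posterior precision equals prior precision plus data precision: 1/σ_n² = 1/σ₀² + n/σ².
So 1/σ₀² = 1/3.6673 − 22/84.1 = 0.272680 − 0.261593 = 0.011087.
Hence σ₀² = 1/0.011087 ≈ 90.2.

σ₀² = 90.2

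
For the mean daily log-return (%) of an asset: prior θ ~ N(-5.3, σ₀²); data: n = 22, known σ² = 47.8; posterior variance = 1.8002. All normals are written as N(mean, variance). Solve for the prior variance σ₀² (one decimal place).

σ₀² = 10.5

For the Normal–Normal model with known σ², precisions add: τ_n = τ₀ + n/σ².
So 1/σ₀² = 1/1.8002 − 22/47.8 = 0.555494 − 0.460251 = 0.095243.
Hence σ₀² = 1/0.095243 ≈ 10.5.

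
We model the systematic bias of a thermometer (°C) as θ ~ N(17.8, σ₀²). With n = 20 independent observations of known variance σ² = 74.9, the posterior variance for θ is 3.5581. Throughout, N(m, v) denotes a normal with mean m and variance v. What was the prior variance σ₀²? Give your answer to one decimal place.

σ₀² = 71.3

Posterior precision equals prior precision plus data precision: 1/σ_n² = 1/σ₀² + n/σ².
So 1/σ₀² = 1/3.5581 − 20/74.9 = 0.281049 − 0.267023 = 0.014026.
Hence σ₀² = 1/0.014026 ≈ 71.3.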